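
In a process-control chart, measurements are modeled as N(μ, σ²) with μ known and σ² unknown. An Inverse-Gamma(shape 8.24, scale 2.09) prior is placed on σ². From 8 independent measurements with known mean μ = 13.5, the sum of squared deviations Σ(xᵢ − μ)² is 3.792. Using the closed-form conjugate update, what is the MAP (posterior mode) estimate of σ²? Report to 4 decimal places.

With known mean μ and an Inverse-Gamma(α, β) prior on σ², the Normal likelihood is conjugate: posterior is Inv-Gamma(α + n/2, β + Σ(xᵢ−μ)²/2).
Posterior: Inv-Gamma(8.24 + 8/2, 2.09 + 3.792/2) = Inv-Gamma(12.24, 3.9860).
Mode = β/(α+1) = 3.9860/13.24 = 0.3011.

0.3011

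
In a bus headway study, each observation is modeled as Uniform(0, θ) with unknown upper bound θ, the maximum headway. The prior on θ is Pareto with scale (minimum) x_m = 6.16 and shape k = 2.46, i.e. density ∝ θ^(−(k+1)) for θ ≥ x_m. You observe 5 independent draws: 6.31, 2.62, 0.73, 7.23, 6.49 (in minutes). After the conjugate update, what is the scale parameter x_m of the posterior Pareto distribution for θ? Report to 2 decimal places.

A Pareto(scale x_m, shape k) prior on the upper bound θ of Uniform(0, θ) is conjugate: posterior is Pareto(max(x_m, max xᵢ), k + n).
Sample maximum = 7.23; prior scale x_m = 6.16 → posterior scale = max = 7.23.
Posterior shape = 2.46 + 5 = 7.46.
Posterior scale x_m = 7.23.

7.23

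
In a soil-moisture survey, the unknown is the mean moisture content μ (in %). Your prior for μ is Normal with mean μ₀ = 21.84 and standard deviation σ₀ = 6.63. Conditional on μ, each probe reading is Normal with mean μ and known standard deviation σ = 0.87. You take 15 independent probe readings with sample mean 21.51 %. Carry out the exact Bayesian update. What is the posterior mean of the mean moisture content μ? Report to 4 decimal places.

21.5104

For Normal data with known variance σ², a Normal(μ₀, σ₀²) prior on μ is conjugate. Posterior precision = 1/σ₀² + n/σ²; posterior mean is the precision-weighted average of μ₀ and x̄.
n·x̄ = 15·21.51 = 322.65.
σ₀² = 6.63² = 43.9569, σ² = 0.87² = 0.7569; σ² + n·σ₀² = 0.7569 + 15·43.9569 = 660.1104.
Posterior mean = (μ₀/σ₀² + n·x̄/σ²)/(1/σ₀² + n/σ²) = (σ²·μ₀ + σ₀²·n·x̄)/(σ² + n·σ₀²) = (0.7569·21.84 + 43.9569·322.65)/660.1104 = 14199.224481/660.1104 = 21.5104.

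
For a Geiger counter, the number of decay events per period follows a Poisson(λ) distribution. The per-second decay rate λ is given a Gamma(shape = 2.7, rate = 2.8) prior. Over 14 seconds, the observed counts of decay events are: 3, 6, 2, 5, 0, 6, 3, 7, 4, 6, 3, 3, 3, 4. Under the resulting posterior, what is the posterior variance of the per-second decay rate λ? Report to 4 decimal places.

With a Gamma(shape α, rate β) prior, the Poisson likelihood is conjugate: the posterior is Gamma(α + ΣXᵢ, β + n).
Sum of counts S = 55 over n = 14 seconds.
Posterior: Gamma(α+S, β+n) = Gamma(2.7+55, 2.8+14) = Gamma(57.7, 16.8).
Var = α/β² = 57.7/16.8² = 0.2044.

0.2044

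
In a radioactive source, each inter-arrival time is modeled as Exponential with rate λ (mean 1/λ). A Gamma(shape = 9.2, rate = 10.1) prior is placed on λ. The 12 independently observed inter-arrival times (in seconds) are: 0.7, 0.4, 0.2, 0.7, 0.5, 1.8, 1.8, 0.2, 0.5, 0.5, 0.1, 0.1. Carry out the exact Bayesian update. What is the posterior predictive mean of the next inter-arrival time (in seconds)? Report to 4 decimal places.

0.8713

With a Gamma(shape α, rate β) prior on the exponential rate λ, the posterior after n observations with total T = Σxᵢ is Gamma(α+n, β+T).
Sum of observations T = 7.5 seconds; n = 12.
Posterior: Gamma(9.2+12, 10.1+7.5) = Gamma(21.2, 17.6).
The predictive distribution for the next observation is Lomax; its mean is β/(α−1) = 17.6/20.2 = 0.8713.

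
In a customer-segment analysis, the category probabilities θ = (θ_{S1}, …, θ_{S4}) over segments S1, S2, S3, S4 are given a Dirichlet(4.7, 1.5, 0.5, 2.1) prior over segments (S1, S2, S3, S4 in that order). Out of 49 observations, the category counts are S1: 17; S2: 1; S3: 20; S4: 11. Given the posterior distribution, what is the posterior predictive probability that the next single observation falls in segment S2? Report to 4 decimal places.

0.0433

The Dirichlet prior is conjugate to the Multinomial likelihood: each posterior αⱼ = prior αⱼ + observed count nⱼ.
Posterior concentration: (21.7, 2.5, 20.5, 13.1), total = 57.8.
P(next = S2 | data) = α_{S2}/Σα = 0.0433.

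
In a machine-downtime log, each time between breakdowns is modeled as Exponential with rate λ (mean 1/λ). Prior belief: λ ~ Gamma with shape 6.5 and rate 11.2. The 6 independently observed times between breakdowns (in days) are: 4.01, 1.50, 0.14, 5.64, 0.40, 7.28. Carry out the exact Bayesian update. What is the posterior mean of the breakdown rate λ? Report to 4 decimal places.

0.4143

With a Gamma(shape α, rate β) prior on the exponential rate λ, the posterior after n observations with total T = Σxᵢ is Gamma(α+n, β+T).
Sum of observations T = 18.97 days; n = 6.
Posterior: Gamma(6.5+6, 11.2+18.97) = Gamma(12.5, 30.17).
Posterior mean of λ = α/β = 12.5/30.17 = 0.4143.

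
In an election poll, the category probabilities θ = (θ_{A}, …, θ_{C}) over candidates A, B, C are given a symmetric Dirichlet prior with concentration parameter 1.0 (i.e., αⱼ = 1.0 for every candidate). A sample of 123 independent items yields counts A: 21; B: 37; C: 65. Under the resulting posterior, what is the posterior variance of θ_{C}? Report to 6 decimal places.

The Dirichlet prior is conjugate to the Multinomial likelihood: each posterior αⱼ = prior αⱼ + observed count nⱼ.
Posterior concentration: (22.0, 38.0, 66.0), total = 126.0.
Var[θ_j] = α_j(Σα−α_j)/((Σα)²(Σα+1)) = 66.0·60.0/(126.0²·127.0) = 0.001964.

0.001964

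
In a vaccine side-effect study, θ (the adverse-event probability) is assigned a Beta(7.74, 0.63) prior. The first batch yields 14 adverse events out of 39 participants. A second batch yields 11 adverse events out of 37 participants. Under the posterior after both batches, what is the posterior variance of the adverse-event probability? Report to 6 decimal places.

The Beta prior is conjugate to a Binomial/Bernoulli likelihood; the update adds successes to α and failures to β.
After batch 1: Beta(7.74+14, 0.63+25) = Beta(21.74, 25.63).
After batch 2: Beta(21.74+11, 25.63+26) = Beta(32.74, 51.63).
Var = αβ/((α+β)²(α+β+1)) = 32.74·51.63/(84.37²·85.37) = 0.002782.

0.002782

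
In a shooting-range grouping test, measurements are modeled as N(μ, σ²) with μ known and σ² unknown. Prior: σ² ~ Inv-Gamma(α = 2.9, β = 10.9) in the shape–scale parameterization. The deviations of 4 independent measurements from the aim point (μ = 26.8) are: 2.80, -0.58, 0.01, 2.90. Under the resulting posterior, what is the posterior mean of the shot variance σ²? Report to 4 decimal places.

4.9213

With known mean μ and an Inverse-Gamma(α, β) prior on σ², the Normal likelihood is conjugate: posterior is Inv-Gamma(α + n/2, β + Σ(xᵢ−μ)²/2).
Σ(xᵢ−μ)² = (2.80)² + (-0.58)² + (0.01)² + (2.90)² = 16.5865.
Posterior: Inv-Gamma(2.9 + 4/2, 10.9 + 16.5865/2) = Inv-Gamma(4.90, 19.19325).
E[σ²|data] = β/(α−1) = 19.19325/3.90 = 4.9213.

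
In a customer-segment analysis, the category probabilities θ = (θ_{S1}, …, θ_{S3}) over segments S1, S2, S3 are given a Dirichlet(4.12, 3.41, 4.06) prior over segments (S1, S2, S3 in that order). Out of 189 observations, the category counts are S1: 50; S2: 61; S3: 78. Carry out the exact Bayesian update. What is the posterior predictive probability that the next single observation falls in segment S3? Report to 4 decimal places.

0.4091

The Dirichlet prior is conjugate to the Multinomial likelihood: each posterior αⱼ = prior αⱼ + observed count nⱼ.
Posterior concentration: (54.12, 64.41, 82.06), total = 200.59.
P(next = S3 | data) = α_{S3}/Σα = 0.4091.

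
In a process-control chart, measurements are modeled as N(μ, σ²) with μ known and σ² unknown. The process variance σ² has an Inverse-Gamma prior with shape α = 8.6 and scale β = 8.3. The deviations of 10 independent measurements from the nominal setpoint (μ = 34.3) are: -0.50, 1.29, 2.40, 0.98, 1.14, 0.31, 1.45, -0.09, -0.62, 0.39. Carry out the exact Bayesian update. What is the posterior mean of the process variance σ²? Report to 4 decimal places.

1.1618

With known mean μ and an Inverse-Gamma(α, β) prior on σ², the Normal likelihood is conjugate: posterior is Inv-Gamma(α + n/2, β + Σ(xᵢ−μ)²/2).
Σ(xᵢ−μ)² = (-0.50)² + (1.29)² + (2.40)² + (0.98)² + (1.14)² + (0.31)² + (1.45)² + (-0.09)² + (-0.62)² + (0.39)² = 12.6773.
Posterior: Inv-Gamma(8.6 + 10/2, 8.3 + 12.6773/2) = Inv-Gamma(13.60, 14.63865).
E[σ²|data] = β/(α−1) = 14.63865/12.60 = 1.1618.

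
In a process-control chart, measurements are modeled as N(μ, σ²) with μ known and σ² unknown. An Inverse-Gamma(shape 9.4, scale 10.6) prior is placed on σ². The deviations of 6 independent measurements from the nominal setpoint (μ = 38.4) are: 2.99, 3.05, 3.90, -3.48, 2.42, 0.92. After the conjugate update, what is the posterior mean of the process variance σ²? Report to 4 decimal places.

3.2222

With known mean μ and an Inverse-Gamma(α, β) prior on σ², the Normal likelihood is conjugate: posterior is Inv-Gamma(α + n/2, β + Σ(xᵢ−μ)²/2).
Σ(xᵢ−μ)² = (2.99)² + (3.05)² + (3.90)² + (-3.48)² + (2.42)² + (0.92)² = 52.2658.
Posterior: Inv-Gamma(9.4 + 6/2, 10.6 + 52.2658/2) = Inv-Gamma(12.40, 36.73290).
E[σ²|data] = β/(α−1) = 36.73290/11.40 = 3.2222.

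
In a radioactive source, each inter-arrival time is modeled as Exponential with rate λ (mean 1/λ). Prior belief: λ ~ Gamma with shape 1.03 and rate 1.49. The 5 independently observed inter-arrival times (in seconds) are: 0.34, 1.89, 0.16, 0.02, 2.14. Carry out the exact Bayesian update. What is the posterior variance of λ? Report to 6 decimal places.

With a Gamma(shape α, rate β) prior on the exponential rate λ, the posterior after n observations with total T = Σxᵢ is Gamma(α+n, β+T).
Sum of observations T = 4.55 seconds; n = 5.
Posterior: Gamma(1.03+5, 1.49+4.55) = Gamma(6.03, 6.04).
Var = α/β² = 0.165289.

0.165289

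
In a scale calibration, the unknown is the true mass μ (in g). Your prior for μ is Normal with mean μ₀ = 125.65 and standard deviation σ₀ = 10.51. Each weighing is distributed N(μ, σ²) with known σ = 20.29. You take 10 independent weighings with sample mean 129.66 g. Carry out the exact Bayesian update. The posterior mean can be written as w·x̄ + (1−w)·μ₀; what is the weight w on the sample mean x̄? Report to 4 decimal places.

For Normal data with known variance σ², a Normal(μ₀, σ₀²) prior on μ is conjugate. Posterior precision = 1/σ₀² + n/σ²; posterior mean is the precision-weighted average of μ₀ and x̄.
σ₀² = 10.51² = 110.4601, σ² = 20.29² = 411.6841. Prior precision 1/σ₀² = 1/110.4601; data precision n/σ² = 10/411.6841.
w = (n/σ²)/(1/σ₀² + n/σ²) = n·σ₀²/(σ² + n·σ₀²) = 10·110.4601/(411.6841 + 10·110.4601) = 1104.601/1516.2851 = 0.7285.

0.7285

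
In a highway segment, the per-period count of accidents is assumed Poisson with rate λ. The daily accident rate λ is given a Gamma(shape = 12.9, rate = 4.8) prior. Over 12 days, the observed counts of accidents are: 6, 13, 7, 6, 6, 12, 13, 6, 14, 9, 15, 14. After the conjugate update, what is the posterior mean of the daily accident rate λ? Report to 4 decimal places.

With a Gamma(shape α, rate β) prior, the Poisson likelihood is conjugate: the posterior is Gamma(α + ΣXᵢ, β + n).
Sum of counts S = 121 over n = 12 days.
Posterior: Gamma(α+S, β+n) = Gamma(12.9+121, 4.8+12) = Gamma(133.9, 16.8).
Posterior mean = α/β = 133.9/16.8 = 7.9702.

7.9702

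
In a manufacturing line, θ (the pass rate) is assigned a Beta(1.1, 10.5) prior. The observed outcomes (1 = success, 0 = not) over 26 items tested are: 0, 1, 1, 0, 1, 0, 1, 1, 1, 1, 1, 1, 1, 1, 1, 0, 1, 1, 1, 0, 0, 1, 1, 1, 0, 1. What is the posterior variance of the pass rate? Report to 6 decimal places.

The Beta prior is conjugate to a Binomial/Bernoulli likelihood; the update adds successes to α and failures to β.
Posterior: Beta(α+k, β+n−k) = Beta(1.1+19, 10.5+7) = Beta(20.1, 17.5).
Var = αβ/((α+β)²(α+β+1)) = 20.1·17.5/(37.6²·38.6) = 0.006446.

0.006446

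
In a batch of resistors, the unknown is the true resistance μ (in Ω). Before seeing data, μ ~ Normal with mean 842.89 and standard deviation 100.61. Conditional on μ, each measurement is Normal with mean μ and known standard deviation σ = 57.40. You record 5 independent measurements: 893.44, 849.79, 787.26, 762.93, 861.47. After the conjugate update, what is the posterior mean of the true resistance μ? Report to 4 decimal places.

831.7061

For Normal data with known variance σ², a Normal(μ₀, σ₀²) prior on μ is conjugate. Posterior precision = 1/σ₀² + n/σ²; posterior mean is the precision-weighted average of μ₀ and x̄.
Σxᵢ = 893.44 + 849.79 + 787.26 + 762.93 + 861.47 = 4154.89, so n·x̄ = 4154.89.
σ₀² = 100.61² = 10122.3721, σ² = 57.40² = 3294.76; σ² + n·σ₀² = 3294.76 + 5·10122.3721 = 53906.6205.
Posterior mean = (μ₀/σ₀² + n·x̄/σ²)/(1/σ₀² + n/σ²) = (σ²·μ₀ + σ₀²·n·x̄)/(σ² + n·σ₀²) = (3294.76·842.89 + 10122.3721·4154.89)/53906.6205 = 44834462.870969/53906.6205 = 831.7061.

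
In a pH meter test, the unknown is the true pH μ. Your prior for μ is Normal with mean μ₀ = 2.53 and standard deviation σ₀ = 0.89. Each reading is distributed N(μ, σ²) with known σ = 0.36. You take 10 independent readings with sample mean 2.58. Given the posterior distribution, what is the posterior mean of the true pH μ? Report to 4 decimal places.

2.5792

For Normal data with known variance σ², a Normal(μ₀, σ₀²) prior on μ is conjugate. Posterior precision = 1/σ₀² + n/σ²; posterior mean is the precision-weighted average of μ₀ and x̄.
n·x̄ = 10·2.58 = 25.8.
σ₀² = 0.89² = 0.7921, σ² = 0.36² = 0.1296; σ² + n·σ₀² = 0.1296 + 10·0.7921 = 8.0506.
Posterior mean = (μ₀/σ₀² + n·x̄/σ²)/(1/σ₀² + n/σ²) = (σ²·μ₀ + σ₀²·n·x̄)/(σ² + n·σ₀²) = (0.1296·2.53 + 0.7921·25.8)/8.0506 = 20.764068/8.0506 = 2.5792.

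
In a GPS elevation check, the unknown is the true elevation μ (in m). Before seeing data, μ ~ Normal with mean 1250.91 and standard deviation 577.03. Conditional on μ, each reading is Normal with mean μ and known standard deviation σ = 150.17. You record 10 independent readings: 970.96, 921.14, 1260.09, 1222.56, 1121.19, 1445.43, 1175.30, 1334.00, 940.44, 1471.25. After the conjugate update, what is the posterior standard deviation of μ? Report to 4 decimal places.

For Normal data with known variance σ², a Normal(μ₀, σ₀²) prior on μ is conjugate. Posterior precision = 1/σ₀² + n/σ²; posterior mean is the precision-weighted average of μ₀ and x̄.
σ₀² = 577.03² = 332963.6209, σ² = 150.17² = 22551.0289; σ² + n·σ₀² = 22551.0289 + 10·332963.6209 = 3352187.2379.
Posterior precision = 1/σ₀² + n/σ² = 1/332963.6209 + 10/22551.0289 = (σ² + n·σ₀²)/(σ₀²σ²) = 3352187.2379/(332963.6209·22551.0289); posterior variance σₙ² = σ₀²σ²/(σ² + n·σ₀²) = 332963.6209·22551.0289/3352187.2379 = 2239.932231.
Posterior SD = √σₙ² = √(332963.6209·22551.0289/3352187.2379) = 47.3279.

47.3279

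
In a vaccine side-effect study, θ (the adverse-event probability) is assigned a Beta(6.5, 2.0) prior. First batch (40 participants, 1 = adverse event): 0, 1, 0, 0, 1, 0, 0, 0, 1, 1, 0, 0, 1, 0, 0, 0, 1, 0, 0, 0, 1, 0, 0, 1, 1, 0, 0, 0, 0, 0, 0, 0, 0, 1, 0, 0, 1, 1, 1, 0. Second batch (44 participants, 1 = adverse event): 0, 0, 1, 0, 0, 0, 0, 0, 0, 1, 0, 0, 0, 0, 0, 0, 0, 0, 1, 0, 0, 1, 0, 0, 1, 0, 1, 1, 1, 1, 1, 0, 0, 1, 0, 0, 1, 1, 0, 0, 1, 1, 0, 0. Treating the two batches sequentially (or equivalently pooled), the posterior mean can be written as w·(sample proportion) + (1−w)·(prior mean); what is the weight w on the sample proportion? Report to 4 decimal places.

The Beta prior is conjugate to a Binomial/Bernoulli likelihood; the update adds successes to α and failures to β.
Total number of participants: n = 40 + 44 = 84.
Posterior mean = (α₀+k)/(α₀+β₀+n) = [n/(α₀+β₀+n)]·(k/n) + [(α₀+β₀)/(α₀+β₀+n)]·α₀/(α₀+β₀), so only n and the prior enter the weight.
The weight on the data is w = n/(α₀+β₀+n) = 84/(6.5+2.0+84) = 84/92.5 = 0.9081.

0.9081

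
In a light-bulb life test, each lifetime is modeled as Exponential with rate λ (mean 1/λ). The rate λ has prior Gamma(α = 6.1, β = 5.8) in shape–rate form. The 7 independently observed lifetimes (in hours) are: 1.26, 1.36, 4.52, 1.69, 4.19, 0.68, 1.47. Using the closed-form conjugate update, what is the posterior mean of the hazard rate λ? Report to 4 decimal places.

With a Gamma(shape α, rate β) prior on the exponential rate λ, the posterior after n observations with total T = Σxᵢ is Gamma(α+n, β+T).
Sum of observations T = 15.17 hours; n = 7.
Posterior: Gamma(6.1+7, 5.8+15.17) = Gamma(13.1, 20.97).
Posterior mean of λ = α/β = 13.1/20.97 = 0.6247.

0.6247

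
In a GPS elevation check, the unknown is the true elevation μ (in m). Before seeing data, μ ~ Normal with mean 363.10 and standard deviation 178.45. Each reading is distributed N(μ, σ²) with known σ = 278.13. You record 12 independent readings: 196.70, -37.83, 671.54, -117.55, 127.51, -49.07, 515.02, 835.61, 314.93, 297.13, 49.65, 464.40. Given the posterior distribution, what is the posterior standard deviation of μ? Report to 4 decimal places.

For Normal data with known variance σ², a Normal(μ₀, σ₀²) prior on μ is conjugate. Posterior precision = 1/σ₀² + n/σ²; posterior mean is the precision-weighted average of μ₀ and x̄.
σ₀² = 178.45² = 31844.4025, σ² = 278.13² = 77356.2969; σ² + n·σ₀² = 77356.2969 + 12·31844.4025 = 459489.1269.
Posterior precision = 1/σ₀² + n/σ² = 1/31844.4025 + 12/77356.2969 = (σ² + n·σ₀²)/(σ₀²σ²) = 459489.1269/(31844.4025·77356.2969); posterior variance σₙ² = σ₀²σ²/(σ² + n·σ₀²) = 31844.4025·77356.2969/459489.1269 = 5361.095421.
Posterior SD = √σₙ² = √(31844.4025·77356.2969/459489.1269) = 73.2195.

73.2195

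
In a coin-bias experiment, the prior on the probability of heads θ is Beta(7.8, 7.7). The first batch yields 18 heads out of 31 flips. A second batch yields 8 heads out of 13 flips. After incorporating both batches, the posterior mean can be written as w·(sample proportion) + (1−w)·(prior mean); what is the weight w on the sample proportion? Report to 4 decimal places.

The Beta prior is conjugate to a Binomial/Bernoulli likelihood; the update adds successes to α and failures to β.
Total number of flips: n = 31 + 13 = 44.
Posterior mean = (α₀+k)/(α₀+β₀+n) = [n/(α₀+β₀+n)]·(k/n) + [(α₀+β₀)/(α₀+β₀+n)]·α₀/(α₀+β₀), so only n and the prior enter the weight.
The weight on the data is w = n/(α₀+β₀+n) = 44/(7.8+7.7+44) = 44/59.5 = 0.7395.

0.7395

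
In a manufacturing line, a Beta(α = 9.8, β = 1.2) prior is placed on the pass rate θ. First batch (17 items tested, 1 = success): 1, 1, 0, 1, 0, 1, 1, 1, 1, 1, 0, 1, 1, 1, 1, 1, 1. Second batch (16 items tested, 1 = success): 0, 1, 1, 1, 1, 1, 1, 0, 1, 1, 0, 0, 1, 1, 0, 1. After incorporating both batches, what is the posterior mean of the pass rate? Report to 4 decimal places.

The Beta prior is conjugate to a Binomial/Bernoulli likelihood; the update adds successes to α and failures to β.
After batch 1: Beta(9.8+14, 1.2+3) = Beta(23.8, 4.2).
After batch 2: Beta(23.8+11, 4.2+5) = Beta(34.8, 9.2).
Posterior mean = α/(α+β) = 34.8/44.0 = 0.7909.

0.7909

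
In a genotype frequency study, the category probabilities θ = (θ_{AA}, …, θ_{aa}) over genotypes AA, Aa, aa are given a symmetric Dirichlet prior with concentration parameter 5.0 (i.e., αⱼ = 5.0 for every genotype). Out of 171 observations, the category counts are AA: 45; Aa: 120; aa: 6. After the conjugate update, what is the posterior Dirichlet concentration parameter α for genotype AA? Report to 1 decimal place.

The Dirichlet prior is conjugate to the Multinomial likelihood: each posterior αⱼ = prior αⱼ + observed count nⱼ.
Posterior concentration: (50.0, 125.0, 11.0), total = 186.0.
α_{AA} = 5.0 + 45 = 50.0.

50.0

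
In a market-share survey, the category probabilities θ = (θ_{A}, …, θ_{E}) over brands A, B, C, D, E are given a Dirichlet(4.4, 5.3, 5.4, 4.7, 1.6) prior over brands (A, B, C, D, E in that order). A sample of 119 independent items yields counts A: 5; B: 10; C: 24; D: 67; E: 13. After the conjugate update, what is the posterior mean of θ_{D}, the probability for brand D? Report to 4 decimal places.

0.5107

The Dirichlet prior is conjugate to the Multinomial likelihood: each posterior αⱼ = prior αⱼ + observed count nⱼ.
Posterior concentration: (9.4, 15.3, 29.4, 71.7, 14.6), total = 140.4.
E[θ_{D}|data] = α_{D}/Σα = 71.7/140.4 = 0.5107.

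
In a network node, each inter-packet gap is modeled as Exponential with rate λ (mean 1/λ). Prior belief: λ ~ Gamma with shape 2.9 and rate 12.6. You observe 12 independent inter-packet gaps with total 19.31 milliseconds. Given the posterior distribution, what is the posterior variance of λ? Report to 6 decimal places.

With a Gamma(shape α, rate β) prior on the exponential rate λ, the posterior after n observations with total T = Σxᵢ is Gamma(α+n, β+T).
Posterior: Gamma(2.9+12, 12.6+19.31) = Gamma(14.9, 31.91).
Var = α/β² = 0.014633.

0.014633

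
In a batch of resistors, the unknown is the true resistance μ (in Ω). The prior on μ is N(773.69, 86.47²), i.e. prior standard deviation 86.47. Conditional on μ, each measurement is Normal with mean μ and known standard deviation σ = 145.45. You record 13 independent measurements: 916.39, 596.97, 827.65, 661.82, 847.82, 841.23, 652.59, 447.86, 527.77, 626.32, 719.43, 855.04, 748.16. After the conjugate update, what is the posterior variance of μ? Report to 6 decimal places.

1336.480440

For Normal data with known variance σ², a Normal(μ₀, σ₀²) prior on μ is conjugate. Posterior precision = 1/σ₀² + n/σ²; posterior mean is the precision-weighted average of μ₀ and x̄.
σ₀² = 86.47² = 7477.0609, σ² = 145.45² = 21155.7025; σ² + n·σ₀² = 21155.7025 + 13·7477.0609 = 118357.4942.
Posterior precision = 1/σ₀² + n/σ² = 1/7477.0609 + 13/21155.7025 = (σ² + n·σ₀²)/(σ₀²σ²) = 118357.4942/(7477.0609·21155.7025); posterior variance σₙ² = σ₀²σ²/(σ² + n·σ₀²) = 7477.0609·21155.7025/118357.4942 = 1336.480440.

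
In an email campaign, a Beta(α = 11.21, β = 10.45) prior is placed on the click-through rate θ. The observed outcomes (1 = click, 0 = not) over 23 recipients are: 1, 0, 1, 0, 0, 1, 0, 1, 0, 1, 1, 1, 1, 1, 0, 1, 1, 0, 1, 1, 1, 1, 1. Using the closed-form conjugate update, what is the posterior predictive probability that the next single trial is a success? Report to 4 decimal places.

The Beta prior is conjugate to a Binomial/Bernoulli likelihood; the update adds successes to α and failures to β.
Posterior: Beta(α+k, β+n−k) = Beta(11.21+16, 10.45+7) = Beta(27.21, 17.45).
For a single future Bernoulli trial, P(success | data) = α/(α+β) = 0.6093.

0.6093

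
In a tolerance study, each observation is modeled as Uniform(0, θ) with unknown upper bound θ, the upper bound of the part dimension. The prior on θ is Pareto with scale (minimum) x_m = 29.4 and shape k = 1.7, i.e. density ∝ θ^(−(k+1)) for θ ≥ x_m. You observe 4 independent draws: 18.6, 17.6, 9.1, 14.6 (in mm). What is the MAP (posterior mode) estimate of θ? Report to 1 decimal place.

29.4

A Pareto(scale x_m, shape k) prior on the upper bound θ of Uniform(0, θ) is conjugate: posterior is Pareto(max(x_m, max xᵢ), k + n).
Sample maximum = 18.6; prior scale x_m = 29.4 → posterior scale = max = 29.4.
Posterior shape = 1.7 + 4 = 5.7.
The Pareto density is decreasing on [x_m, ∞), so the mode is x_m = 29.4.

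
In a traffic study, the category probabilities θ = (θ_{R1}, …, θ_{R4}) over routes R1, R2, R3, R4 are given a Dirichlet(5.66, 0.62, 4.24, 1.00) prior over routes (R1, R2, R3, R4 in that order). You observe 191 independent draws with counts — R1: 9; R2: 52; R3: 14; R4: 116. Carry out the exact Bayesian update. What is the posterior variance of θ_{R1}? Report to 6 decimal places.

0.000330

The Dirichlet prior is conjugate to the Multinomial likelihood: each posterior αⱼ = prior αⱼ + observed count nⱼ.
Posterior concentration: (14.66, 52.62, 18.24, 117.00), total = 202.52.
Var[θ_j] = α_j(Σα−α_j)/((Σα)²(Σα+1)) = 14.66·187.86/(202.52²·203.52) = 0.000330.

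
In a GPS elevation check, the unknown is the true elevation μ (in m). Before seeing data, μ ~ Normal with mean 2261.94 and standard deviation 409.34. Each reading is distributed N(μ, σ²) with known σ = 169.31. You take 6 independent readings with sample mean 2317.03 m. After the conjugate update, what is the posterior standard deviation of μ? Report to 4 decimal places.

68.1557

For Normal data with known variance σ², a Normal(μ₀, σ₀²) prior on μ is conjugate. Posterior precision = 1/σ₀² + n/σ²; posterior mean is the precision-weighted average of μ₀ and x̄.
σ₀² = 409.34² = 167559.2356, σ² = 169.31² = 28665.8761; σ² + n·σ₀² = 28665.8761 + 6·167559.2356 = 1034021.2897.
Posterior precision = 1/σ₀² + n/σ² = 1/167559.2356 + 6/28665.8761 = (σ² + n·σ₀²)/(σ₀²σ²) = 1034021.2897/(167559.2356·28665.8761); posterior variance σₙ² = σ₀²σ²/(σ² + n·σ₀²) = 167559.2356·28665.8761/1034021.2897 = 4645.196704.
Posterior SD = √σₙ² = √(167559.2356·28665.8761/1034021.2897) = 68.1557.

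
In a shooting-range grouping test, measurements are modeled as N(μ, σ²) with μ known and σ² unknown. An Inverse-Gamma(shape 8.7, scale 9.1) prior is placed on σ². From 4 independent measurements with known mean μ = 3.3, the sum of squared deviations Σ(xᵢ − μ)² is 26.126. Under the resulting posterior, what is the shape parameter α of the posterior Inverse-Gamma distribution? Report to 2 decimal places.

10.70

With known mean μ and an Inverse-Gamma(α, β) prior on σ², the Normal likelihood is conjugate: posterior is Inv-Gamma(α + n/2, β + Σ(xᵢ−μ)²/2).
Posterior: Inv-Gamma(8.7 + 4/2, 9.1 + 26.126/2) = Inv-Gamma(10.70, 22.1630).
Posterior α = 10.70.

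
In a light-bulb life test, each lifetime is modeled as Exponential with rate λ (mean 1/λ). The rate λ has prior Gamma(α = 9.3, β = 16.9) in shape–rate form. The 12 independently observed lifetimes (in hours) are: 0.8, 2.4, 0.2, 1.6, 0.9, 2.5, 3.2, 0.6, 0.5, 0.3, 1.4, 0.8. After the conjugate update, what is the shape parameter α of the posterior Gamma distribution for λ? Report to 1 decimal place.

21.3

With a Gamma(shape α, rate β) prior on the exponential rate λ, the posterior after n observations with total T = Σxᵢ is Gamma(α+n, β+T).
Sum of observations T = 15.2 hours; n = 12.
Posterior: Gamma(9.3+12, 16.9+15.2) = Gamma(21.3, 32.1).
Posterior α = 21.3.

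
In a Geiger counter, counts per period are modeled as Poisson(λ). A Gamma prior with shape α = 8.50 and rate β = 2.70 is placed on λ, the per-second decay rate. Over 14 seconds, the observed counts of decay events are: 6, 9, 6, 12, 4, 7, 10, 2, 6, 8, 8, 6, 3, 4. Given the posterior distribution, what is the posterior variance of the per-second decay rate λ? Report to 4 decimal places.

With a Gamma(shape α, rate β) prior, the Poisson likelihood is conjugate: the posterior is Gamma(α + ΣXᵢ, β + n).
Sum of counts S = 91 over n = 14 seconds.
Posterior: Gamma(α+S, β+n) = Gamma(8.50+91, 2.70+14) = Gamma(99.50, 16.70).
Var = α/β² = 99.50/16.70² = 0.3568.

0.3568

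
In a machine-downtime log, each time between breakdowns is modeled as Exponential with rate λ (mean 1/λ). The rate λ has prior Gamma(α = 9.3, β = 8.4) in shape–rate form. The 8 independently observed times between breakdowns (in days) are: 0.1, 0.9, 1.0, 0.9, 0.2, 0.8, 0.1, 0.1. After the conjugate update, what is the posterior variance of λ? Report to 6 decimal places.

With a Gamma(shape α, rate β) prior on the exponential rate λ, the posterior after n observations with total T = Σxᵢ is Gamma(α+n, β+T).
Sum of observations T = 4.1 days; n = 8.
Posterior: Gamma(9.3+8, 8.4+4.1) = Gamma(17.3, 12.5).
Var = α/β² = 0.110720.

0.110720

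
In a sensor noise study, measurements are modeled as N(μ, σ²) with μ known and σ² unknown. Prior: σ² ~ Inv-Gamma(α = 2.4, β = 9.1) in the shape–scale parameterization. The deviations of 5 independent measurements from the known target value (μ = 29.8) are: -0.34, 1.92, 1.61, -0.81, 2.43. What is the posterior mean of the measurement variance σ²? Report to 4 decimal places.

3.9942

With known mean μ and an Inverse-Gamma(α, β) prior on σ², the Normal likelihood is conjugate: posterior is Inv-Gamma(α + n/2, β + Σ(xᵢ−μ)²/2).
Σ(xᵢ−μ)² = (-0.34)² + (1.92)² + (1.61)² + (-0.81)² + (2.43)² = 12.9551.
Posterior: Inv-Gamma(2.4 + 5/2, 9.1 + 12.9551/2) = Inv-Gamma(4.90, 15.57755).
E[σ²|data] = β/(α−1) = 15.57755/3.90 = 3.9942.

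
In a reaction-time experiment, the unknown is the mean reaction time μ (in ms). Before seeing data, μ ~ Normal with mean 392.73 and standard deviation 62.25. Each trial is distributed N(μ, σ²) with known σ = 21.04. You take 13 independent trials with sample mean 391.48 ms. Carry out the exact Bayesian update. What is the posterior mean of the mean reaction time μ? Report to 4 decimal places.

391.4909

For Normal data with known variance σ², a Normal(μ₀, σ₀²) prior on μ is conjugate. Posterior precision = 1/σ₀² + n/σ²; posterior mean is the precision-weighted average of μ₀ and x̄.
n·x̄ = 13·391.48 = 5089.24.
σ₀² = 62.25² = 3875.0625, σ² = 21.04² = 442.6816; σ² + n·σ₀² = 442.6816 + 13·3875.0625 = 50818.4941.
Posterior mean = (μ₀/σ₀² + n·x̄/σ²)/(1/σ₀² + n/σ²) = (σ²·μ₀ + σ₀²·n·x̄)/(σ² + n·σ₀²) = (442.6816·392.73 + 3875.0625·5089.24)/50818.4941 = 19894977.422268/50818.4941 = 391.4909.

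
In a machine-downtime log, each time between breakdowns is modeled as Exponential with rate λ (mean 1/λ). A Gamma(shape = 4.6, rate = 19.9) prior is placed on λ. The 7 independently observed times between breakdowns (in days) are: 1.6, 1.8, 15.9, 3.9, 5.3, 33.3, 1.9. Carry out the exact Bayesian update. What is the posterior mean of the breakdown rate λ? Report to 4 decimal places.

With a Gamma(shape α, rate β) prior on the exponential rate λ, the posterior after n observations with total T = Σxᵢ is Gamma(α+n, β+T).
Sum of observations T = 63.7 days; n = 7.
Posterior: Gamma(4.6+7, 19.9+63.7) = Gamma(11.6, 83.6).
Posterior mean of λ = α/β = 11.6/83.6 = 0.1388.

0.1388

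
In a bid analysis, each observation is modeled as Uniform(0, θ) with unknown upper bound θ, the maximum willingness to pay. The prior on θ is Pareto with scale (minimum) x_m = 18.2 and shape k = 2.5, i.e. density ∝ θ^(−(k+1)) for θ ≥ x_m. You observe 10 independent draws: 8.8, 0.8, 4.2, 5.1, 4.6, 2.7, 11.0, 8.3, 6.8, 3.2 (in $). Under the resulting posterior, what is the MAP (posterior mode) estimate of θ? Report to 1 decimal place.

A Pareto(scale x_m, shape k) prior on the upper bound θ of Uniform(0, θ) is conjugate: posterior is Pareto(max(x_m, max xᵢ), k + n).
Sample maximum = 11.0; prior scale x_m = 18.2 → posterior scale = max = 18.2.
Posterior shape = 2.5 + 10 = 12.5.
The Pareto density is decreasing on [x_m, ∞), so the mode is x_m = 18.2.

18.2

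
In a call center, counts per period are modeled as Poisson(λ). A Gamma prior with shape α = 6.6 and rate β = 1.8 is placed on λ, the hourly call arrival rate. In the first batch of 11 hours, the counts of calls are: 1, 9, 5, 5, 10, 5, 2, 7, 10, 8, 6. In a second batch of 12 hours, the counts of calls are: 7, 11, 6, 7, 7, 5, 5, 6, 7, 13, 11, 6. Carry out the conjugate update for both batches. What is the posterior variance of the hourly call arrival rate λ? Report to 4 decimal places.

0.2693

With a Gamma(shape α, rate β) prior, the Poisson likelihood is conjugate: the posterior is Gamma(α + ΣXᵢ, β + n).
Batch 1: sum of counts S = 68 over n = 11 hours.
After batch 1: Gamma(α+S, β+n) = Gamma(6.6+68, 1.8+11) = Gamma(74.6, 12.8).
Batch 2: sum of counts S = 91 over n = 12 hours.
After batch 2: Gamma(α+S, β+n) = Gamma(74.6+91, 12.8+12) = Gamma(165.6, 24.8).
Var = α/β² = 165.6/24.8² = 0.2693.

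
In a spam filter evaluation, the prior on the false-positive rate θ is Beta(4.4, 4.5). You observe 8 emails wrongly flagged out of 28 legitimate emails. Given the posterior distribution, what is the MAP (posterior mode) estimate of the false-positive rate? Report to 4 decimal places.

0.3266

The Beta prior is conjugate to a Binomial/Bernoulli likelihood; the update adds successes to α and failures to β.
Posterior: Beta(α+k, β+n−k) = Beta(4.4+8, 4.5+20) = Beta(12.4, 24.5).
Mode of Beta(a,b) for a,b>1 is (a−1)/(a+b−2) = 11.4/34.9 = 0.3266.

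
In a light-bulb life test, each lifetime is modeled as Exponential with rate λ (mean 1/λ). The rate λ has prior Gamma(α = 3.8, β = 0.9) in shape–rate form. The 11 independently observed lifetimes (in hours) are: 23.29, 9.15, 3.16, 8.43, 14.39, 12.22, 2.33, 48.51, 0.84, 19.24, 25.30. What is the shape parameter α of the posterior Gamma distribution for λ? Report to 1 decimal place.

14.8

With a Gamma(shape α, rate β) prior on the exponential rate λ, the posterior after n observations with total T = Σxᵢ is Gamma(α+n, β+T).
Sum of observations T = 166.86 hours; n = 11.
Posterior: Gamma(3.8+11, 0.9+166.86) = Gamma(14.8, 167.76).
Posterior α = 14.8.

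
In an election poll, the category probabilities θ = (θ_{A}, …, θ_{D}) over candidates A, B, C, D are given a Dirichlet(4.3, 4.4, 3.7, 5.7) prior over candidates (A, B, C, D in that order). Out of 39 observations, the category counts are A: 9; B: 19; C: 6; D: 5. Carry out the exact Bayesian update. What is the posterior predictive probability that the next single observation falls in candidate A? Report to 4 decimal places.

0.2329

The Dirichlet prior is conjugate to the Multinomial likelihood: each posterior αⱼ = prior αⱼ + observed count nⱼ.
Posterior concentration: (13.3, 23.4, 9.7, 10.7), total = 57.1.
P(next = A | data) = α_{A}/Σα = 0.2329.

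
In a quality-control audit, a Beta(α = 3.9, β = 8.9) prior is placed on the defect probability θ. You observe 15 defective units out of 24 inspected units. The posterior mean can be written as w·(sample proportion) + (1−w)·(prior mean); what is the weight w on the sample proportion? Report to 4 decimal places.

0.6522

The Beta prior is conjugate to a Binomial/Bernoulli likelihood; the update adds successes to α and failures to β.
Posterior mean = (α₀+k)/(α₀+β₀+n) = [n/(α₀+β₀+n)]·(k/n) + [(α₀+β₀)/(α₀+β₀+n)]·α₀/(α₀+β₀), so only n and the prior enter the weight.
The weight on the data is w = n/(α₀+β₀+n) = 24/(3.9+8.9+24) = 24/36.8 = 0.6522.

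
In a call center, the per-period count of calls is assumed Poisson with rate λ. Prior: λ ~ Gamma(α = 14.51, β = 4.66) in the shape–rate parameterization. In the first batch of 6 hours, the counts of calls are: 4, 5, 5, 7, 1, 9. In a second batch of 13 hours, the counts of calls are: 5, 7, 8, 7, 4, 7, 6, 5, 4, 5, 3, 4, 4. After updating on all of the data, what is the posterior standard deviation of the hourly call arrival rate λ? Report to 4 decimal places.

With a Gamma(shape α, rate β) prior, the Poisson likelihood is conjugate: the posterior is Gamma(α + ΣXᵢ, β + n).
Batch 1: sum of counts S = 31 over n = 6 hours.
After batch 1: Gamma(α+S, β+n) = Gamma(14.51+31, 4.66+6) = Gamma(45.51, 10.66).
Batch 2: sum of counts S = 69 over n = 13 hours.
After batch 2: Gamma(α+S, β+n) = Gamma(45.51+69, 10.66+13) = Gamma(114.51, 23.66).
SD = √α/β = √114.51/23.66 = 0.4523.

0.4523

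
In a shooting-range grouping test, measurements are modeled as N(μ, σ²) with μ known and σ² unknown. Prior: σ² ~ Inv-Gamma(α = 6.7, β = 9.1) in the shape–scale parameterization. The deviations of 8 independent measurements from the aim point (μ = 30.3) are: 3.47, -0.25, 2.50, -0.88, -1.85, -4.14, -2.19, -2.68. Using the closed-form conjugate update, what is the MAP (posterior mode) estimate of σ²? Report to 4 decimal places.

2.9858

With known mean μ and an Inverse-Gamma(α, β) prior on σ², the Normal likelihood is conjugate: posterior is Inv-Gamma(α + n/2, β + Σ(xᵢ−μ)²/2).
Σ(xᵢ−μ)² = (3.47)² + (-0.25)² + (2.50)² + (-0.88)² + (-1.85)² + (-4.14)² + (-2.19)² + (-2.68)² = 51.6684.
Posterior: Inv-Gamma(6.7 + 8/2, 9.1 + 51.6684/2) = Inv-Gamma(10.70, 34.93420).
Mode = β/(α+1) = 34.93420/11.70 = 2.9858.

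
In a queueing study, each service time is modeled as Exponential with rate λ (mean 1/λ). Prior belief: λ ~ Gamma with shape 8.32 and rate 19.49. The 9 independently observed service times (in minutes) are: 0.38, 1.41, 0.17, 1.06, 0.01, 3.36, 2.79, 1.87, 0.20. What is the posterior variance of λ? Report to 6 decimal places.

With a Gamma(shape α, rate β) prior on the exponential rate λ, the posterior after n observations with total T = Σxᵢ is Gamma(α+n, β+T).
Sum of observations T = 11.25 minutes; n = 9.
Posterior: Gamma(8.32+9, 19.49+11.25) = Gamma(17.32, 30.74).
Var = α/β² = 0.018329.

0.018329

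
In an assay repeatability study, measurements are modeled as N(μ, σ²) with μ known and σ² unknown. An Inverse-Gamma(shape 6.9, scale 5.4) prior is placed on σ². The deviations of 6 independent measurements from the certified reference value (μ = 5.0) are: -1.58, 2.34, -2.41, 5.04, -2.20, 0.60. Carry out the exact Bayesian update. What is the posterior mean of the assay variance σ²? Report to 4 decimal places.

3.1001

With known mean μ and an Inverse-Gamma(α, β) prior on σ², the Normal likelihood is conjugate: posterior is Inv-Gamma(α + n/2, β + Σ(xᵢ−μ)²/2).
Σ(xᵢ−μ)² = (-1.58)² + (2.34)² + (-2.41)² + (5.04)² + (-2.20)² + (0.60)² = 44.3817.
Posterior: Inv-Gamma(6.9 + 6/2, 5.4 + 44.3817/2) = Inv-Gamma(9.90, 27.59085).
E[σ²|data] = β/(α−1) = 27.59085/8.90 = 3.1001.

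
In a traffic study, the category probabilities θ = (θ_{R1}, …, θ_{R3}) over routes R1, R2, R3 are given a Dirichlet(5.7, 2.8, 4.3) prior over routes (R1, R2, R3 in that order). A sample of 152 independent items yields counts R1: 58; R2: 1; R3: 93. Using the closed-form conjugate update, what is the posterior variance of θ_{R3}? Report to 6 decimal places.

0.001459

The Dirichlet prior is conjugate to the Multinomial likelihood: each posterior αⱼ = prior αⱼ + observed count nⱼ.
Posterior concentration: (63.7, 3.8, 97.3), total = 164.8.
Var[θ_j] = α_j(Σα−α_j)/((Σα)²(Σα+1)) = 97.3·67.5/(164.8²·165.8) = 0.001459.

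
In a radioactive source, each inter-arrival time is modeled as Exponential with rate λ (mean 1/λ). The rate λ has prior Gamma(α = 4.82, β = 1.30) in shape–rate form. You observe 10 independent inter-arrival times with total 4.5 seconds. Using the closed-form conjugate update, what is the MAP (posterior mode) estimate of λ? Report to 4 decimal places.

2.3828

With a Gamma(shape α, rate β) prior on the exponential rate λ, the posterior after n observations with total T = Σxᵢ is Gamma(α+n, β+T).
Posterior: Gamma(4.82+10, 1.30+4.5) = Gamma(14.82, 5.80).
Mode = (α−1)/β = 2.3828.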